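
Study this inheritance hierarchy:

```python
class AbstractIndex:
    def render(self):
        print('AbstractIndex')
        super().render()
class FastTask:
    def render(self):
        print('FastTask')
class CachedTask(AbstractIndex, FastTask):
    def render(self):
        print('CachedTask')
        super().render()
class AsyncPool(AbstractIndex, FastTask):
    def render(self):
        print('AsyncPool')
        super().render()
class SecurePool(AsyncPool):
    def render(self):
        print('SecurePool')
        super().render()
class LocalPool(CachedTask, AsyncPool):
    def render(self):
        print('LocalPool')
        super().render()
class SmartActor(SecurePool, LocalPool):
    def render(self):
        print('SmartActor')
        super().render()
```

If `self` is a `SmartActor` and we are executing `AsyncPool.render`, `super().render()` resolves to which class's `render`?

AbstractIndex

L[SmartActor] = SmartActor + merge(L[SecurePool], L[LocalPool], [SecurePool LocalPool])
  take SecurePool:  [SecurePool AsyncPool AbstractIndex FastTask object] + [LocalPool CachedTask AsyncPool AbstractIndex FastTask object] + [SecurePool LocalPool]
  take LocalPool:  [AsyncPool AbstractIndex FastTask object] + [LocalPool CachedTask AsyncPool AbstractIndex FastTask object] + [LocalPool]
  take CachedTask:  [AsyncPool AbstractIndex FastTask object] + [CachedTask AsyncPool AbstractIndex FastTask object]
  take AsyncPool:  [AsyncPool AbstractIndex FastTask object] + [AsyncPool AbstractIndex FastTask object]
  take AbstractIndex:  [AbstractIndex FastTask object] + [AbstractIndex FastTask object]
  take FastTask:  [FastTask object] + [FastTask object]
  take object:  [object] + [object]
MRO: SmartActor SecurePool LocalPool CachedTask AsyncPool AbstractIndex FastTask object
super() in AsyncPool.render on a SmartActor instance goes to the class after AsyncPool in SmartActor's MRO: AbstractIndex.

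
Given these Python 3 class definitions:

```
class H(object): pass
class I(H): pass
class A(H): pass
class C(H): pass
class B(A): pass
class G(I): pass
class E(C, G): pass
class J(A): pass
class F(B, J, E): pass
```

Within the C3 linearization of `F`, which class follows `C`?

G

L[F] = F + merge(L[B], L[J], L[E], [B J E])
  take B:  [B A H object] + [J A H object] + [E C G I H object] + [B J E]
  take J:  [A H object] + [J A H object] + [E C G I H object] + [J E]
  take A:  [A H object] + [A H object] + [E C G I H object] + [E]
  take E:  [H object] + [H object] + [E C G I H object] + [E]
  take C:  [H object] + [H object] + [C G I H object]
  take G:  [H object] + [H object] + [G I H object]
  take I:  [H object] + [H object] + [I H object]
  take H:  [H object] + [H object] + [H object]
  take object:  [object] + [object] + [object]
MRO: F B J A E C G I H object
C is at position 5; next is G.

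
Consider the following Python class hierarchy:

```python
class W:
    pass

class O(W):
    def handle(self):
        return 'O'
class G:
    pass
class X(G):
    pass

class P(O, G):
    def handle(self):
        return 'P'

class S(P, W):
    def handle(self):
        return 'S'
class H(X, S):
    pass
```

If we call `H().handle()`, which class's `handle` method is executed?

S

L[H] = H + merge(L[X], L[S], [X S])
  take X:  [X G object] + [S P O W G object] + [X S]
  take S:  [G object] + [S P O W G object] + [S]
  take P:  [G object] + [P O W G object]
  take O:  [G object] + [O W G object]
  take W:  [G object] + [W G object]
  take G:  [G object] + [G object]
  take object:  [object] + [object]
MRO: H X S P O W G object
handle is defined in: O, P, S. First along the MRO is S.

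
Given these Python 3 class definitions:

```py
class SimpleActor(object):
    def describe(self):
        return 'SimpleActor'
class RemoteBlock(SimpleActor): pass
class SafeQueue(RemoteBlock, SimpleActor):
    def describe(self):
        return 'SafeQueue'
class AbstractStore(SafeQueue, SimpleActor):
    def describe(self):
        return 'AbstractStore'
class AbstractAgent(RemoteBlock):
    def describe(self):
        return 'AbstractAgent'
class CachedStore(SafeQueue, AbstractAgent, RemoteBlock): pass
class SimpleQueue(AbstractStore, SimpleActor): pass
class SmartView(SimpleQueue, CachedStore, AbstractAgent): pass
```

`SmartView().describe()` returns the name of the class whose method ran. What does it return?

L[SmartView] = SmartView + merge(L[SimpleQueue], L[CachedStore], L[AbstractAgent], [SimpleQueue CachedStore AbstractAgent])
  take SimpleQueue:  [SimpleQueue AbstractStore SafeQueue RemoteBlock SimpleActor object] + [CachedStore SafeQueue AbstractAgent RemoteBlock SimpleActor object] + [AbstractAgent RemoteBlock SimpleActor object] + [SimpleQueue CachedStore AbstractAgent]
  take AbstractStore:  [AbstractStore SafeQueue RemoteBlock SimpleActor object] + [CachedStore SafeQueue AbstractAgent RemoteBlock SimpleActor object] + [AbstractAgent RemoteBlock SimpleActor object] + [CachedStore AbstractAgent]
  take CachedStore:  [SafeQueue RemoteBlock SimpleActor object] + [CachedStore SafeQueue AbstractAgent RemoteBlock SimpleActor object] + [AbstractAgent RemoteBlock SimpleActor object] + [CachedStore AbstractAgent]
  take SafeQueue:  [SafeQueue RemoteBlock SimpleActor object] + [SafeQueue AbstractAgent RemoteBlock SimpleActor object] + [AbstractAgent RemoteBlock SimpleActor object] + [AbstractAgent]
  take AbstractAgent:  [RemoteBlock SimpleActor object] + [AbstractAgent RemoteBlock SimpleActor object] + [AbstractAgent RemoteBlock SimpleActor object] + [AbstractAgent]
  take RemoteBlock:  [RemoteBlock SimpleActor object] + [RemoteBlock SimpleActor object] + [RemoteBlock SimpleActor object]
  take SimpleActor:  [SimpleActor object] + [SimpleActor object] + [SimpleActor object]
  take object:  [object] + [object] + [object]
MRO: SmartView SimpleQueue AbstractStore CachedStore SafeQueue AbstractAgent RemoteBlock SimpleActor object
describe is defined in: AbstractAgent, AbstractStore, SafeQueue, SimpleActor. First along the MRO is AbstractStore.

AbstractStore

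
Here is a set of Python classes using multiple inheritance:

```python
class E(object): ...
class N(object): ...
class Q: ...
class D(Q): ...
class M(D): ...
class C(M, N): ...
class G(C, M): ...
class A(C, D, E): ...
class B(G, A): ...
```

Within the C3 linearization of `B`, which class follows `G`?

A

L[B] = B + merge(L[G], L[A], [G A])
  take G:  [G C M D Q N object] + [A C M D Q N E object] + [G A]
  take A:  [C M D Q N object] + [A C M D Q N E object] + [A]
  take C:  [C M D Q N object] + [C M D Q N E object]
  take M:  [M D Q N object] + [M D Q N E object]
  take D:  [D Q N object] + [D Q N E object]
  take Q:  [Q N object] + [Q N E object]
  take N:  [N object] + [N E object]
  take E:  [object] + [E object]
  take object:  [object] + [object]
MRO: B G A C M D Q N E object
G is at position 1; next is A.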